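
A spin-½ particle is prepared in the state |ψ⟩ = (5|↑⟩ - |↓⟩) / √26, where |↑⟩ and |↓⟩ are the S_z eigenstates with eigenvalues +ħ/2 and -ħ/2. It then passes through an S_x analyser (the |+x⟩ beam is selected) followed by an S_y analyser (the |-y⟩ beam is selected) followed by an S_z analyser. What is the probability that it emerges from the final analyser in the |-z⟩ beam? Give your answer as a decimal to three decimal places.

First analyser (S_x): P(|+x⟩) = |⟨+x|ψ⟩|² = 16/52.
After stage 1 the state is |+x⟩; P(|-y⟩) = |⟨-y|+x⟩|² = 1/2.
After stage 2 the state is |-y⟩; P(|-z⟩) = |⟨-z|-y⟩|² = 1/2.
Joint probability = 16/52 × 1/2 × 1/2 = 0.077.

0.077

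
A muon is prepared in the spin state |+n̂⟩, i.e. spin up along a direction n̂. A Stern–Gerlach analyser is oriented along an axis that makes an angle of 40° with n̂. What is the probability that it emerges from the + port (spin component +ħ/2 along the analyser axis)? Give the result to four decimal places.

0.8830

For spin-½, the probability of finding spin-up along an axis at angle θ to the initial spin direction is cos²(θ/2); spin-down is sin²(θ/2).
θ = 40°, so P = cos²(20°) ≈ 0.8830.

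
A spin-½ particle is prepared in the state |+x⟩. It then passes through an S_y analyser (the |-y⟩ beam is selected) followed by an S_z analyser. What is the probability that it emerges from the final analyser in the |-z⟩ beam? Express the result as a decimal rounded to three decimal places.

0.250

First analyser (S_y): from |+x⟩, P(|-y⟩) = 1/2.
After stage 1 the state is |-y⟩; P(|-z⟩) = |⟨-z|-y⟩|² = 1/2.
Joint probability = 1/2 × 1/2 = 0.250.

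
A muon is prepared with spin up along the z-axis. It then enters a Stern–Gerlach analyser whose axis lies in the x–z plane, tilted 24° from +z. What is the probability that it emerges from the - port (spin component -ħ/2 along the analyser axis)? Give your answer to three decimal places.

0.043

For spin-½, the probability of finding spin-up along an axis at angle θ to the initial spin direction is cos²(θ/2); spin-down is sin²(θ/2).
θ = 24°, so P = sin²(12°) ≈ 0.043.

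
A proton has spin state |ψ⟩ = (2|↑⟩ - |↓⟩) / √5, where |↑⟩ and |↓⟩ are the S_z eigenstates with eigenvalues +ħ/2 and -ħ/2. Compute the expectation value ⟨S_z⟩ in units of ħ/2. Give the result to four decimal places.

0.6000

⟨σ_z⟩ = |a|² - |b|² divided by |a|²+|b|², with a, b the |↑⟩, |↓⟩ amplitudes.
= (4 - 1)/5 = 3/5.
⟨S_z⟩ = (ħ/2)·⟨σ_z⟩.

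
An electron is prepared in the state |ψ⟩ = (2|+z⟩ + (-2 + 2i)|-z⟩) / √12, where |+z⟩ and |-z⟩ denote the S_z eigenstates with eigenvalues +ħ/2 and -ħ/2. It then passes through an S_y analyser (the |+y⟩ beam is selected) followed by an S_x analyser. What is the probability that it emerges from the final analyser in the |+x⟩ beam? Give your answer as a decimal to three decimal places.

0.417

First analyser (S_y): P(|+y⟩) = |⟨+y|ψ⟩|² = 20/24.
After stage 1 the state is |+y⟩; P(|+x⟩) = |⟨+x|+y⟩|² = 1/2.
Joint probability = 20/24 × 1/2 = 0.417.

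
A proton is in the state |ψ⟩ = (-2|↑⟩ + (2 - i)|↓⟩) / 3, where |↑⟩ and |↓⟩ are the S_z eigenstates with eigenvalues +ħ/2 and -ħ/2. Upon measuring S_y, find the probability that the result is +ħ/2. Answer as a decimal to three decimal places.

|+y⟩ = (|↑⟩ + i|↓⟩)/√2, so ⟨+y|ψ⟩ = (-3 - 2i) / (√2·3).
P = |-3 - 2i|² / 18 = 13/18.

0.722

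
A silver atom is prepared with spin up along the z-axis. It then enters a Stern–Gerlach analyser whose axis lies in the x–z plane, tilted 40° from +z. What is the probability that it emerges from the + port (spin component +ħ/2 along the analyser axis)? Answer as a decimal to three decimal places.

0.883

For spin-½, the probability of finding spin-up along an axis at angle θ to the initial spin direction is cos²(θ/2); spin-down is sin²(θ/2).
θ = 40°, so P = cos²(20°) ≈ 0.883.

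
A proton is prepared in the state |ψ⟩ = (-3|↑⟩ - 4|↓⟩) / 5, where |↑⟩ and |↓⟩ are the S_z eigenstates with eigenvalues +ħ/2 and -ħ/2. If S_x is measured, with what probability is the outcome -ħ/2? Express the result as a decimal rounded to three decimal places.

|-x⟩ = (|↑⟩ - |↓⟩)/√2, so ⟨-x|ψ⟩ = (1) / (√2·5).
P = |1|² / 50 = 1/50.

0.020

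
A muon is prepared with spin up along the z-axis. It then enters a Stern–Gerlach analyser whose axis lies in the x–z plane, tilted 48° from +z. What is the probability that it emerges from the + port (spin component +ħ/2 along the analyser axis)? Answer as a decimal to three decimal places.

0.835

For spin-½, the probability of finding spin-up along an axis at angle θ to the initial spin direction is cos²(θ/2); spin-down is sin²(θ/2).
θ = 48°, so P = cos²(24°) ≈ 0.835.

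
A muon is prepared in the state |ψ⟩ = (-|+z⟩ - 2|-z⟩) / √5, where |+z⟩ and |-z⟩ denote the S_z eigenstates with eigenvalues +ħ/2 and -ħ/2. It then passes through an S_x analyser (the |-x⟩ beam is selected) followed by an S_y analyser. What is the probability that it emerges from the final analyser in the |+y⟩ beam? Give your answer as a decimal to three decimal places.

0.050

First analyser (S_x): P(|-x⟩) = |⟨-x|ψ⟩|² = 1/10.
After stage 1 the state is |-x⟩; P(|+y⟩) = |⟨+y|-x⟩|² = 1/2.
Joint probability = 1/10 × 1/2 = 0.050.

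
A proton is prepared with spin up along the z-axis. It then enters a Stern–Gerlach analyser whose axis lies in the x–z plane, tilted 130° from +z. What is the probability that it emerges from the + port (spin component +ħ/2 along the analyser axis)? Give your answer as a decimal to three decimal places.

0.179

For spin-½, the probability of finding spin-up along an axis at angle θ to the initial spin direction is cos²(θ/2); spin-down is sin²(θ/2).
θ = 130°, so P = cos²(65°) ≈ 0.179.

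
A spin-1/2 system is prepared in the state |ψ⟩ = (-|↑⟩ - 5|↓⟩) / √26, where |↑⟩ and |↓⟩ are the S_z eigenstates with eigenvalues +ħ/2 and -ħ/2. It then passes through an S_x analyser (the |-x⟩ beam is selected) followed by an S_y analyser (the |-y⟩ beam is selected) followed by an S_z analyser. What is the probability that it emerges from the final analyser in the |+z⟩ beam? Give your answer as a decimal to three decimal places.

0.077

First analyser (S_x): P(|-x⟩) = |⟨-x|ψ⟩|² = 16/52.
After stage 1 the state is |-x⟩; P(|-y⟩) = |⟨-y|-x⟩|² = 1/2.
After stage 2 the state is |-y⟩; P(|+z⟩) = |⟨+z|-y⟩|² = 1/2.
Joint probability = 16/52 × 1/2 × 1/2 = 0.077.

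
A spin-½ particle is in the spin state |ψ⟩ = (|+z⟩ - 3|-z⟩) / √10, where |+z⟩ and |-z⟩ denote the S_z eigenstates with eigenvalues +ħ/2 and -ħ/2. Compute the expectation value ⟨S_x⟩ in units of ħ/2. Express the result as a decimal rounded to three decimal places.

-0.600

⟨σ_x⟩ = 2 Re(a* b)/(|a|²+|b|²) with a = 1, b = -3.
a* b = -3, so ⟨σ_x⟩ = -6/10.
⟨S_x⟩ = (ħ/2)·⟨σ_x⟩.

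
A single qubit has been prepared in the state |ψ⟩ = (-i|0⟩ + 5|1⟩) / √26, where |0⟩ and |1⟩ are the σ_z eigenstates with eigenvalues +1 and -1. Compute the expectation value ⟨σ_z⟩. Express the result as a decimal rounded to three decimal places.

-0.923

⟨σ_z⟩ = |a|² - |b|² divided by |a|²+|b|², with a, b the |0⟩, |1⟩ amplitudes.
= (1 - 25)/26 = -24/26.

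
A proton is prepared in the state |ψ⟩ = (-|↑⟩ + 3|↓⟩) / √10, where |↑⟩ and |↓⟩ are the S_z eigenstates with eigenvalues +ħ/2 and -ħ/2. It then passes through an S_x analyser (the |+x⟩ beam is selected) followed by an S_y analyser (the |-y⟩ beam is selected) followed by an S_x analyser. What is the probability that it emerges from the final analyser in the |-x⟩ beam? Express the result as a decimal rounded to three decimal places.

First analyser (S_x): P(|+x⟩) = |⟨+x|ψ⟩|² = 4/20.
After stage 1 the state is |+x⟩; P(|-y⟩) = |⟨-y|+x⟩|² = 1/2.
After stage 2 the state is |-y⟩; P(|-x⟩) = |⟨-x|-y⟩|² = 1/2.
Joint probability = 4/20 × 1/2 × 1/2 = 0.050.

0.050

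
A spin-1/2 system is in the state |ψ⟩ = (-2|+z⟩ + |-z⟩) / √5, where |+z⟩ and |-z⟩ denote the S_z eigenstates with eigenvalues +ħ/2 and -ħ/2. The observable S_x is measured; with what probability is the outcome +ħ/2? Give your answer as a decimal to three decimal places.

0.100

|+x⟩ = (|+z⟩ + |-z⟩)/√2, so ⟨+x|ψ⟩ = (-1) / (√2·√5).
P = |-1|² / 10 = 1/10.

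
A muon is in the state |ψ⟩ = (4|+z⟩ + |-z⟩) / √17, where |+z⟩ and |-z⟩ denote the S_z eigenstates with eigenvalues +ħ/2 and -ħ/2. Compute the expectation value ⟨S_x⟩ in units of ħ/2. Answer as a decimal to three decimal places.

0.471

⟨σ_x⟩ = 2 Re(a* b)/(|a|²+|b|²) with a = 4, b = 1.
a* b = 4, so ⟨σ_x⟩ = 8/17.
⟨S_x⟩ = (ħ/2)·⟨σ_x⟩.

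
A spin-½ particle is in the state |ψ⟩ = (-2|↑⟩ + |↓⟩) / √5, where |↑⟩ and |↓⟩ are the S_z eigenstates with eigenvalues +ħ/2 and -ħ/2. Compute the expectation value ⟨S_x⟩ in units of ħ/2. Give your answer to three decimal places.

⟨σ_x⟩ = 2 Re(a* b)/(|a|²+|b|²) with a = -2, b = 1.
a* b = -2, so ⟨σ_x⟩ = -4/5.
⟨S_x⟩ = (ħ/2)·⟨σ_x⟩.

-0.800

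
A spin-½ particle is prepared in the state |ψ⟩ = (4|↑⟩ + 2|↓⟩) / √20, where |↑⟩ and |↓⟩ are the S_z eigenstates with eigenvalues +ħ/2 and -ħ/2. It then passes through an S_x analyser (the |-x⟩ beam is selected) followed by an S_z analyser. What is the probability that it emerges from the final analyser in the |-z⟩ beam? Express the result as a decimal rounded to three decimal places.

First analyser (S_x): P(|-x⟩) = |⟨-x|ψ⟩|² = 4/40.
After stage 1 the state is |-x⟩; P(|-z⟩) = |⟨-z|-x⟩|² = 1/2.
Joint probability = 4/40 × 1/2 = 0.050.

0.050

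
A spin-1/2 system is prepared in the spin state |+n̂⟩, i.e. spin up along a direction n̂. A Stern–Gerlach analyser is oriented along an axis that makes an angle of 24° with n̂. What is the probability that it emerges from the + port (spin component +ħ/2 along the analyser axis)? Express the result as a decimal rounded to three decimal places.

0.957

For spin-½, the probability of finding spin-up along an axis at angle θ to the initial spin direction is cos²(θ/2); spin-down is sin²(θ/2).
θ = 24°, so P = cos²(12°) ≈ 0.957.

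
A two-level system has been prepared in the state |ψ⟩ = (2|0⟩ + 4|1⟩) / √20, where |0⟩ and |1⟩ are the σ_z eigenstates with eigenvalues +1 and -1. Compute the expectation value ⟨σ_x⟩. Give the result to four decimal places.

0.8000

⟨σ_x⟩ = 2 Re(a* b)/(|a|²+|b|²) with a = 2, b = 4.
a* b = 8, so ⟨σ_x⟩ = 16/20.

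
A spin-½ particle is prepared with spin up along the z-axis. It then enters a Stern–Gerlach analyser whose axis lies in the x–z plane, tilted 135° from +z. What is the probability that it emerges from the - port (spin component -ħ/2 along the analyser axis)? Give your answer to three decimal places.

For spin-½, the probability of finding spin-up along an axis at angle θ to the initial spin direction is cos²(θ/2); spin-down is sin²(θ/2).
θ = 135°, so P = sin²(67.5°) ≈ 0.854.

0.854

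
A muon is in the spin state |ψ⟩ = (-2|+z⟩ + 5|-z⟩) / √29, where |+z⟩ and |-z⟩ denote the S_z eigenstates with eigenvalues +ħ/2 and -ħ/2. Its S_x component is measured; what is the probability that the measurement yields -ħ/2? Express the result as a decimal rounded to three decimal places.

0.845

|-x⟩ = (|+z⟩ - |-z⟩)/√2, so ⟨-x|ψ⟩ = (-7) / (√2·√29).
P = |-7|² / 58 = 49/58.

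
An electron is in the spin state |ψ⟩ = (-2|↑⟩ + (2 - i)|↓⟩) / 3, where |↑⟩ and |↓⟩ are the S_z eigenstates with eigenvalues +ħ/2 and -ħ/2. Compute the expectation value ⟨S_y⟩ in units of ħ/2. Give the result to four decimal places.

⟨σ_y⟩ = 2 Im(a* b)/(|a|²+|b|²) with a = -2, b = (2 - i).
a* b = (-4 + 2i), so ⟨σ_y⟩ = 4/9.
⟨S_y⟩ = (ħ/2)·⟨σ_y⟩.

0.4444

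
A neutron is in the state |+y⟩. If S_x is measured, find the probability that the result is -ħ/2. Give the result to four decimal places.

0.5000

In the S_z basis, |+y⟩ = (|↑⟩ + i|↓⟩)/√2 and |-x⟩ = (|↑⟩ - |↓⟩)/√2.
|⟨-x|+y⟩|² = 1/2.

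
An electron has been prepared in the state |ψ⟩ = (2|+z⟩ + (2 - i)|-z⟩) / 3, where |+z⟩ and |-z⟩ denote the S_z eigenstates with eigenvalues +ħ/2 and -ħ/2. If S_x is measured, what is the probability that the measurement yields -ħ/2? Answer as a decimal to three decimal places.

|-x⟩ = (|+z⟩ - |-z⟩)/√2, so ⟨-x|ψ⟩ = (i) / (√2·3).
P = |i|² / 18 = 1/18.

0.056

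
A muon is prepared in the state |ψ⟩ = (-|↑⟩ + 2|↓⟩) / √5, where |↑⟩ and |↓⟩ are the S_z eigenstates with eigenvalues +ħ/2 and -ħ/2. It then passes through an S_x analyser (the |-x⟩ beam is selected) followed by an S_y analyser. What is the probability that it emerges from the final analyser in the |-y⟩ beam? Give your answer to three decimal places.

0.450

First analyser (S_x): P(|-x⟩) = |⟨-x|ψ⟩|² = 9/10.
After stage 1 the state is |-x⟩; P(|-y⟩) = |⟨-y|-x⟩|² = 1/2.
Joint probability = 9/10 × 1/2 = 0.450.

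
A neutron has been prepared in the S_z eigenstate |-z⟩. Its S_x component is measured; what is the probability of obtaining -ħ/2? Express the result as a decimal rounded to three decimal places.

0.500

In the S_z basis, |-z⟩ = |↓⟩ and |-x⟩ = (|↑⟩ - |↓⟩)/√2.
|⟨-x|-z⟩|² = 1/2.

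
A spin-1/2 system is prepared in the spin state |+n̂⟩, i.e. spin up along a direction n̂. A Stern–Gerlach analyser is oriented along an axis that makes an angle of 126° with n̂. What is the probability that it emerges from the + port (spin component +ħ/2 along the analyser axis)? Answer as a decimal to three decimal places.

For spin-½, the probability of finding spin-up along an axis at angle θ to the initial spin direction is cos²(θ/2); spin-down is sin²(θ/2).
θ = 126°, so P = cos²(63°) ≈ 0.206.

0.206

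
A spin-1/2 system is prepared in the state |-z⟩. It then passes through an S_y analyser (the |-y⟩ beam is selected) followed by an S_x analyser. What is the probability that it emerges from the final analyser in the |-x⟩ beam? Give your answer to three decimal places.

First analyser (S_y): from |-z⟩, P(|-y⟩) = 1/2.
After stage 1 the state is |-y⟩; P(|-x⟩) = |⟨-x|-y⟩|² = 1/2.
Joint probability = 1/2 × 1/2 = 0.250.

0.250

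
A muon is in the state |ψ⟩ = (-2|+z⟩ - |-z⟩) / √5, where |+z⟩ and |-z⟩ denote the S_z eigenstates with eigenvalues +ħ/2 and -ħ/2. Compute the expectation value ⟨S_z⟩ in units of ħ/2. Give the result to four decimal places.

0.6000

⟨σ_z⟩ = |a|² - |b|² divided by |a|²+|b|², with a, b the |+z⟩, |-z⟩ amplitudes.
= (4 - 1)/5 = 3/5.
⟨S_z⟩ = (ħ/2)·⟨σ_z⟩.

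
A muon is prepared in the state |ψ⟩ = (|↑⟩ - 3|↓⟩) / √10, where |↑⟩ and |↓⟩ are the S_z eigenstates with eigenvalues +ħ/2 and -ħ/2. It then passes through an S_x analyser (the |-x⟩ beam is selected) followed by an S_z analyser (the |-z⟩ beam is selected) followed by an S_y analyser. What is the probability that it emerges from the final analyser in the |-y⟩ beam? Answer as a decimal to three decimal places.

First analyser (S_x): P(|-x⟩) = |⟨-x|ψ⟩|² = 16/20.
After stage 1 the state is |-x⟩; P(|-z⟩) = |⟨-z|-x⟩|² = 1/2.
After stage 2 the state is |-z⟩; P(|-y⟩) = |⟨-y|-z⟩|² = 1/2.
Joint probability = 16/20 × 1/2 × 1/2 = 0.200.

0.200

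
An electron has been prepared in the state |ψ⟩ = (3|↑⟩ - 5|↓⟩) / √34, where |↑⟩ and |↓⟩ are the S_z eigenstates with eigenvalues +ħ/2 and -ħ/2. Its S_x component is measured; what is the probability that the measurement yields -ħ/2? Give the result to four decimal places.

|-x⟩ = (|↑⟩ - |↓⟩)/√2, so ⟨-x|ψ⟩ = (8) / (√2·√34).
P = |8|² / 68 = 64/68.

0.9412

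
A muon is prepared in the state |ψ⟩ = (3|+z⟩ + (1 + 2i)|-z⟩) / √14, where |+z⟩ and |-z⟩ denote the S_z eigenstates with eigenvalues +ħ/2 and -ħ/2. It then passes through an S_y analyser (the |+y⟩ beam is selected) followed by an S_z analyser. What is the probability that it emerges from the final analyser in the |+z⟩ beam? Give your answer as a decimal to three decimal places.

0.464

First analyser (S_y): P(|+y⟩) = |⟨+y|ψ⟩|² = 26/28.
After stage 1 the state is |+y⟩; P(|+z⟩) = |⟨+z|+y⟩|² = 1/2.
Joint probability = 26/28 × 1/2 = 0.464.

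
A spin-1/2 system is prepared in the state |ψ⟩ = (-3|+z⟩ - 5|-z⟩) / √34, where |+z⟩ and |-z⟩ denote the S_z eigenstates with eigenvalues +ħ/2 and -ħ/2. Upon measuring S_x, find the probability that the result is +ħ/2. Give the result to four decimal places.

|+x⟩ = (|+z⟩ + |-z⟩)/√2, so ⟨+x|ψ⟩ = (-8) / (√2·√34).
P = |-8|² / 68 = 64/68.

0.9412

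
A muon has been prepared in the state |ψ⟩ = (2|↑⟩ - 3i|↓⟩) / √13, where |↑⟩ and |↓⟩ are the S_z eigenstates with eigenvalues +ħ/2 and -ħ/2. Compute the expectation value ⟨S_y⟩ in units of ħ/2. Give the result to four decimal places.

-0.9231

⟨σ_y⟩ = 2 Im(a* b)/(|a|²+|b|²) with a = 2, b = -3i.
a* b = -6i, so ⟨σ_y⟩ = -12/13.
⟨S_y⟩ = (ħ/2)·⟨σ_y⟩.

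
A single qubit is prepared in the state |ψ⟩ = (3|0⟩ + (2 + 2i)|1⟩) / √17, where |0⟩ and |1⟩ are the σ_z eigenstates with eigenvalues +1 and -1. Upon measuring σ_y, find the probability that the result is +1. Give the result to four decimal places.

0.8529

|+y⟩ = (|0⟩ + i|1⟩)/√2, so ⟨+y|ψ⟩ = (5 - 2i) / (√2·√17).
P = |5 - 2i|² / 34 = 29/34.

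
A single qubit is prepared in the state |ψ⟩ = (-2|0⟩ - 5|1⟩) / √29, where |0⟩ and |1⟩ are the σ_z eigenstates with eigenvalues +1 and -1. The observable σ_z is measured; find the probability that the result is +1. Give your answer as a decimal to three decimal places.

0.138

The +1 outcome corresponds to |0⟩. Its amplitude in |ψ⟩ is -2/√29.
P = |-2|² / 29 = 4/29.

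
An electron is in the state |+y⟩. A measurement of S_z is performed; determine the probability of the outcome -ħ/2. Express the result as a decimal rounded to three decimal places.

In the S_z basis, |+y⟩ = (|↑⟩ + i|↓⟩)/√2 and |-z⟩ = |↓⟩.
|⟨-z|+y⟩|² = 1/2.

0.500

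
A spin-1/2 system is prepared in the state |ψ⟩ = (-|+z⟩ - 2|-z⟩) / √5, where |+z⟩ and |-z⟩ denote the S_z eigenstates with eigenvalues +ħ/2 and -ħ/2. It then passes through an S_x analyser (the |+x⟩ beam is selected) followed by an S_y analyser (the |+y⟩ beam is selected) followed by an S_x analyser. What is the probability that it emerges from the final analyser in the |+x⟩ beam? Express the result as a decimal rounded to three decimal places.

0.225

First analyser (S_x): P(|+x⟩) = |⟨+x|ψ⟩|² = 9/10.
After stage 1 the state is |+x⟩; P(|+y⟩) = |⟨+y|+x⟩|² = 1/2.
After stage 2 the state is |+y⟩; P(|+x⟩) = |⟨+x|+y⟩|² = 1/2.
Joint probability = 9/10 × 1/2 × 1/2 = 0.225.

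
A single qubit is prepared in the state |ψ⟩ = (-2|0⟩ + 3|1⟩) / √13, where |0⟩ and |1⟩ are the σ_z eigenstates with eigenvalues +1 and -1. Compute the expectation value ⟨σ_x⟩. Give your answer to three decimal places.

⟨σ_x⟩ = 2 Re(a* b)/(|a|²+|b|²) with a = -2, b = 3.
a* b = -6, so ⟨σ_x⟩ = -12/13.

-0.923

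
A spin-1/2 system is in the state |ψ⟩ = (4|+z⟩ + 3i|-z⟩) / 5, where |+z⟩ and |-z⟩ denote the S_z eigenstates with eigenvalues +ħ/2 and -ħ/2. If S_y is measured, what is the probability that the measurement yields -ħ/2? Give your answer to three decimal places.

|-y⟩ = (|+z⟩ - i|-z⟩)/√2, so ⟨-y|ψ⟩ = (1) / (√2·5).
P = |1|² / 50 = 1/50.

0.020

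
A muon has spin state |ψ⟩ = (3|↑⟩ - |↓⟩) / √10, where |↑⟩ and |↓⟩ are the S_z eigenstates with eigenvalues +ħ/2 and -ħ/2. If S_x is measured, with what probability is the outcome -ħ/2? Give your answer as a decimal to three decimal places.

0.800

|-x⟩ = (|↑⟩ - |↓⟩)/√2, so ⟨-x|ψ⟩ = (4) / (√2·√10).
P = |4|² / 20 = 16/20.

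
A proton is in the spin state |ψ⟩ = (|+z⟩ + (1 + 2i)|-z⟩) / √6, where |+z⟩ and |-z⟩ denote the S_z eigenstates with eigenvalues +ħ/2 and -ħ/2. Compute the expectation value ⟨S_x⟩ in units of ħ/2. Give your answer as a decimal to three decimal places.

0.333

⟨σ_x⟩ = 2 Re(a* b)/(|a|²+|b|²) with a = 1, b = (1 + 2i).
a* b = (1 + 2i), so ⟨σ_x⟩ = 2/6.
⟨S_x⟩ = (ħ/2)·⟨σ_x⟩.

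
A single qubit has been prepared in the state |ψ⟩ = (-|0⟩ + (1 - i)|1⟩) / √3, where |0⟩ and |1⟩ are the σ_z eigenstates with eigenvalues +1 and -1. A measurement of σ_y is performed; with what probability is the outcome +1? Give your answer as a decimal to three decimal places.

|+y⟩ = (|0⟩ + i|1⟩)/√2, so ⟨+y|ψ⟩ = (-2 - i) / (√2·√3).
P = |-2 - i|² / 6 = 5/6.

0.833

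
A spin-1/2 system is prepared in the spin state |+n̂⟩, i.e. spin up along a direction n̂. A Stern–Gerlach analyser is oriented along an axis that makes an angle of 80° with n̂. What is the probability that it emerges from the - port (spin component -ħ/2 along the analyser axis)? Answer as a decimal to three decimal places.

0.413

For spin-½, the probability of finding spin-up along an axis at angle θ to the initial spin direction is cos²(θ/2); spin-down is sin²(θ/2).
θ = 80°, so P = sin²(40°) ≈ 0.413.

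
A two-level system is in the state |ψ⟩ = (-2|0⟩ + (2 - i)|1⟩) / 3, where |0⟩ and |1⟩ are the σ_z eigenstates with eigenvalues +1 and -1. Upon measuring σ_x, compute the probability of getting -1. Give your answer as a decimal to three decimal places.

|-x⟩ = (|0⟩ - |1⟩)/√2, so ⟨-x|ψ⟩ = (-4 + i) / (√2·3).
P = |-4 + i|² / 18 = 17/18.

0.944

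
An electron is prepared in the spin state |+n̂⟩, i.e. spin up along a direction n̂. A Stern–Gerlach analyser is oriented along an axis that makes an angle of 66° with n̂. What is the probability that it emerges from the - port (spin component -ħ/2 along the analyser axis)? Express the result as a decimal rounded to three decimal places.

For spin-½, the probability of finding spin-up along an axis at angle θ to the initial spin direction is cos²(θ/2); spin-down is sin²(θ/2).
θ = 66°, so P = sin²(33°) ≈ 0.297.

0.297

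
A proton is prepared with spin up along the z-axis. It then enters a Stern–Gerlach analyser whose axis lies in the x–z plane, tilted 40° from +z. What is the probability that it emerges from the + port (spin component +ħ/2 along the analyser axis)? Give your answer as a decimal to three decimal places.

For spin-½, the probability of finding spin-up along an axis at angle θ to the initial spin direction is cos²(θ/2); spin-down is sin²(θ/2).
θ = 40°, so P = cos²(20°) ≈ 0.883.

0.883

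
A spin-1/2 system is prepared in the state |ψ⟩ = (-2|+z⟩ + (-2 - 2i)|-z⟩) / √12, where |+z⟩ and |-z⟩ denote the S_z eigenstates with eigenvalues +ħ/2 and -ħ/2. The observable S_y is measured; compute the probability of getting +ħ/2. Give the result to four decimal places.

|+y⟩ = (|+z⟩ + i|-z⟩)/√2, so ⟨+y|ψ⟩ = (-4 + 2i) / (√2·√12).
P = |-4 + 2i|² / 24 = 20/24.

0.8333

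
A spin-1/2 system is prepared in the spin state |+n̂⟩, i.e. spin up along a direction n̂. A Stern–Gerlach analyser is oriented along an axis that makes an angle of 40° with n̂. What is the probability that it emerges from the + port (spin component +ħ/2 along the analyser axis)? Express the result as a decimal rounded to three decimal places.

0.883

For spin-½, the probability of finding spin-up along an axis at angle θ to the initial spin direction is cos²(θ/2); spin-down is sin²(θ/2).
θ = 40°, so P = cos²(20°) ≈ 0.883.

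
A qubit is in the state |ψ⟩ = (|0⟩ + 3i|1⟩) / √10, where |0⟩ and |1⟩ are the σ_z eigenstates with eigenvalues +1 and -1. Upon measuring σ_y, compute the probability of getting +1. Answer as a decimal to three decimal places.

|+y⟩ = (|0⟩ + i|1⟩)/√2, so ⟨+y|ψ⟩ = (4) / (√2·√10).
P = |4|² / 20 = 16/20.

0.800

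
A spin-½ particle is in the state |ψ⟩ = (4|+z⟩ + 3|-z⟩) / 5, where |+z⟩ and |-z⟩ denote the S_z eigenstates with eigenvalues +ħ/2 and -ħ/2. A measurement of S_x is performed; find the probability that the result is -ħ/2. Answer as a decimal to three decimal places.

|-x⟩ = (|+z⟩ - |-z⟩)/√2, so ⟨-x|ψ⟩ = (1) / (√2·5).
P = |1|² / 50 = 1/50.

0.020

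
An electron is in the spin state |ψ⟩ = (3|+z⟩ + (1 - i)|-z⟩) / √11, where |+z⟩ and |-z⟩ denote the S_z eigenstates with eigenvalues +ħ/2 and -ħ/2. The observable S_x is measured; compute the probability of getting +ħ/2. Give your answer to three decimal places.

0.773

|+x⟩ = (|+z⟩ + |-z⟩)/√2, so ⟨+x|ψ⟩ = (4 - i) / (√2·√11).
P = |4 - i|² / 22 = 17/22.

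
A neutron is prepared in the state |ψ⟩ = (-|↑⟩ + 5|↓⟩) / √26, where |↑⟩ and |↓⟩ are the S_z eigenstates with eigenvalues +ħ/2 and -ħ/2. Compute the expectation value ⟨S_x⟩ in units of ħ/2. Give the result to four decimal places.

-0.3846

⟨σ_x⟩ = 2 Re(a* b)/(|a|²+|b|²) with a = -1, b = 5.
a* b = -5, so ⟨σ_x⟩ = -10/26.
⟨S_x⟩ = (ħ/2)·⟨σ_x⟩.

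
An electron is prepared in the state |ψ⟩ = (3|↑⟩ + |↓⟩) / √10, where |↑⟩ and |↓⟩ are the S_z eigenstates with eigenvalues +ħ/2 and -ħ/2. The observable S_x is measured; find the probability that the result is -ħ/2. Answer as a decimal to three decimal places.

0.200

|-x⟩ = (|↑⟩ - |↓⟩)/√2, so ⟨-x|ψ⟩ = (2) / (√2·√10).
P = |2|² / 20 = 4/20.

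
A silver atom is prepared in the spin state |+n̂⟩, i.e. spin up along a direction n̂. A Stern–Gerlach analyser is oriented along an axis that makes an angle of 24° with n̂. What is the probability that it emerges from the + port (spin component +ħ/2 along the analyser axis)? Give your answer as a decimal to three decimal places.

For spin-½, the probability of finding spin-up along an axis at angle θ to the initial spin direction is cos²(θ/2); spin-down is sin²(θ/2).
θ = 24°, so P = cos²(12°) ≈ 0.957.

0.957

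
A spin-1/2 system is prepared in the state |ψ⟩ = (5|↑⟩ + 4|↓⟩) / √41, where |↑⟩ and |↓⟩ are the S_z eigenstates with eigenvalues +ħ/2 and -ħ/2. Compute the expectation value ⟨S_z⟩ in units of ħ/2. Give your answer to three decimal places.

⟨σ_z⟩ = |a|² - |b|² divided by |a|²+|b|², with a, b the |↑⟩, |↓⟩ amplitudes.
= (25 - 16)/41 = 9/41.
⟨S_z⟩ = (ħ/2)·⟨σ_z⟩.

0.220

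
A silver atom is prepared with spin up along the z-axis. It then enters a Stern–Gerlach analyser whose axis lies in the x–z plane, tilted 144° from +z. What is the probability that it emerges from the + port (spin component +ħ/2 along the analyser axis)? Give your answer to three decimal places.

For spin-½, the probability of finding spin-up along an axis at angle θ to the initial spin direction is cos²(θ/2); spin-down is sin²(θ/2).
θ = 144°, so P = cos²(72°) ≈ 0.095.

0.095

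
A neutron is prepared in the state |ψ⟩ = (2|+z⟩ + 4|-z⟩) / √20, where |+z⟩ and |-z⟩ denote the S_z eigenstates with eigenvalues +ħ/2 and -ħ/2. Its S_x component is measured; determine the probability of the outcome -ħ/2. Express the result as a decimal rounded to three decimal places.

|-x⟩ = (|+z⟩ - |-z⟩)/√2, so ⟨-x|ψ⟩ = (-2) / (√2·√20).
P = |-2|² / 40 = 4/40.

0.100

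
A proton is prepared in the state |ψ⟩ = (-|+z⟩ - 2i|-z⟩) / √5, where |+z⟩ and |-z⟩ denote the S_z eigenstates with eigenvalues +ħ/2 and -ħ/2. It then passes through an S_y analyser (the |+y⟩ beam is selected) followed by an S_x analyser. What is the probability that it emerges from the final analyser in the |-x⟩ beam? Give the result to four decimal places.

First analyser (S_y): P(|+y⟩) = |⟨+y|ψ⟩|² = 9/10.
After stage 1 the state is |+y⟩; P(|-x⟩) = |⟨-x|+y⟩|² = 1/2.
Joint probability = 9/10 × 1/2 = 0.4500.

0.4500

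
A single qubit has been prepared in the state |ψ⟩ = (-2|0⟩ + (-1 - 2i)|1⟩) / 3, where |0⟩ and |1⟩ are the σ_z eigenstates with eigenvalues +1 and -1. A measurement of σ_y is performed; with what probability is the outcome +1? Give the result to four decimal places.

|+y⟩ = (|0⟩ + i|1⟩)/√2, so ⟨+y|ψ⟩ = (-4 + i) / (√2·3).
P = |-4 + i|² / 18 = 17/18.

0.9444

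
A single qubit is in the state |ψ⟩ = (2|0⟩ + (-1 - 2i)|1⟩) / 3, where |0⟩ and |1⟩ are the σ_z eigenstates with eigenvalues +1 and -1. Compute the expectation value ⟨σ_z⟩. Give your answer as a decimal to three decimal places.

⟨σ_z⟩ = |a|² - |b|² divided by |a|²+|b|², with a, b the |0⟩, |1⟩ amplitudes.
= (4 - 5)/9 = -1/9.

-0.111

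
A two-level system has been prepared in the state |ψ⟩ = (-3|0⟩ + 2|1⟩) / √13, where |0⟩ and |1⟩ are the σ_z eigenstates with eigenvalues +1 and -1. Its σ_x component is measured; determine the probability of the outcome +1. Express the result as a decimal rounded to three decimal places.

0.038

|+x⟩ = (|0⟩ + |1⟩)/√2, so ⟨+x|ψ⟩ = (-1) / (√2·√13).
P = |-1|² / 26 = 1/26.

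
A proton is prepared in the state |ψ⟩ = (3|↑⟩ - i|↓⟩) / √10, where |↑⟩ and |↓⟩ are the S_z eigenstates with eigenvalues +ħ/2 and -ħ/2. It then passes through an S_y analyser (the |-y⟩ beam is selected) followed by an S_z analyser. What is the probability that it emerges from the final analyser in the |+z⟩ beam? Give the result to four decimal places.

First analyser (S_y): P(|-y⟩) = |⟨-y|ψ⟩|² = 16/20.
After stage 1 the state is |-y⟩; P(|+z⟩) = |⟨+z|-y⟩|² = 1/2.
Joint probability = 16/20 × 1/2 = 0.4000.

0.4000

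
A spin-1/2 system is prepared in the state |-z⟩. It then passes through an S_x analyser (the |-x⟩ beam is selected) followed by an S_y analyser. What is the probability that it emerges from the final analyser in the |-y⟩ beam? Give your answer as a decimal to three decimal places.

0.250

First analyser (S_x): from |-z⟩, P(|-x⟩) = 1/2.
After stage 1 the state is |-x⟩; P(|-y⟩) = |⟨-y|-x⟩|² = 1/2.
Joint probability = 1/2 × 1/2 = 0.250.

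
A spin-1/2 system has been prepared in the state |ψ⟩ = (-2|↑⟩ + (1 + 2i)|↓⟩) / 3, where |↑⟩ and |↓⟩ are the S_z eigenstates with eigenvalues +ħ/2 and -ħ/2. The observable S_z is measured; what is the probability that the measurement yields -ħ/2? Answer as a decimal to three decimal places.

0.556

The -ħ/2 outcome corresponds to |↓⟩. Its amplitude in |ψ⟩ is (1 + 2i)/3.
P = |1 + 2i|² / 9 = 5/9.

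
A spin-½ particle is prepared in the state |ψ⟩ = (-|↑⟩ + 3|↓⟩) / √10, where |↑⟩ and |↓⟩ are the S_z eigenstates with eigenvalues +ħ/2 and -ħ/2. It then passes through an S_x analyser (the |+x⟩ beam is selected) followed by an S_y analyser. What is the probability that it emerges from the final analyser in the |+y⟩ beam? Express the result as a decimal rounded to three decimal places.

0.100

First analyser (S_x): P(|+x⟩) = |⟨+x|ψ⟩|² = 4/20.
After stage 1 the state is |+x⟩; P(|+y⟩) = |⟨+y|+x⟩|² = 1/2.
Joint probability = 4/20 × 1/2 = 0.100.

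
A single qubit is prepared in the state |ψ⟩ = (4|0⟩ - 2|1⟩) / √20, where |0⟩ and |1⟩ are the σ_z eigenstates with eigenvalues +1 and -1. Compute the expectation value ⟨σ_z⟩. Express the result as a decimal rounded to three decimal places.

0.600

⟨σ_z⟩ = |a|² - |b|² divided by |a|²+|b|², with a, b the |0⟩, |1⟩ amplitudes.
= (16 - 4)/20 = 12/20.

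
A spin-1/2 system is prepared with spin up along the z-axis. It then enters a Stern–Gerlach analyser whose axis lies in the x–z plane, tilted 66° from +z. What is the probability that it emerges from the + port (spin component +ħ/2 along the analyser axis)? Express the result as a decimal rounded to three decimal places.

For spin-½, the probability of finding spin-up along an axis at angle θ to the initial spin direction is cos²(θ/2); spin-down is sin²(θ/2).
θ = 66°, so P = cos²(33°) ≈ 0.703.

0.703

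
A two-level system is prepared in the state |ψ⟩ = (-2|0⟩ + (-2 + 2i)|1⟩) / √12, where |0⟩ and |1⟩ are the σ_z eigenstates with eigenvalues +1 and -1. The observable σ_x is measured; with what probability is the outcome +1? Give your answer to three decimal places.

|+x⟩ = (|0⟩ + |1⟩)/√2, so ⟨+x|ψ⟩ = (-4 + 2i) / (√2·√12).
P = |-4 + 2i|² / 24 = 20/24.

0.833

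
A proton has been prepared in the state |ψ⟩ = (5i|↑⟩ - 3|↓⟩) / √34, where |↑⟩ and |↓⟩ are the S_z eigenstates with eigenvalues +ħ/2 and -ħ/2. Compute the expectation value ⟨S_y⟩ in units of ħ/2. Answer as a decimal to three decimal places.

⟨σ_y⟩ = 2 Im(a* b)/(|a|²+|b|²) with a = 5i, b = -3.
a* b = 15i, so ⟨σ_y⟩ = 30/34.
⟨S_y⟩ = (ħ/2)·⟨σ_y⟩.

0.882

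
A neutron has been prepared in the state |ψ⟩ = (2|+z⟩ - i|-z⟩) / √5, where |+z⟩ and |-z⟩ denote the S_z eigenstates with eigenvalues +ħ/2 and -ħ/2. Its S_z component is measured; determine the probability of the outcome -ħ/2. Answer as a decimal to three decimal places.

The -ħ/2 outcome corresponds to |-z⟩. Its amplitude in |ψ⟩ is -i/√5.
P = |-i|² / 5 = 1/5.

0.200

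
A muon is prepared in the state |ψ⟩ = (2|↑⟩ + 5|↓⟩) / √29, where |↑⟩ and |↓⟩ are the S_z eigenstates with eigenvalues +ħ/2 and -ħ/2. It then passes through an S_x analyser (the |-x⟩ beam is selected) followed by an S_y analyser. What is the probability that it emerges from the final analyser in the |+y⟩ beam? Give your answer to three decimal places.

First analyser (S_x): P(|-x⟩) = |⟨-x|ψ⟩|² = 9/58.
After stage 1 the state is |-x⟩; P(|+y⟩) = |⟨+y|-x⟩|² = 1/2.
Joint probability = 9/58 × 1/2 = 0.078.

0.078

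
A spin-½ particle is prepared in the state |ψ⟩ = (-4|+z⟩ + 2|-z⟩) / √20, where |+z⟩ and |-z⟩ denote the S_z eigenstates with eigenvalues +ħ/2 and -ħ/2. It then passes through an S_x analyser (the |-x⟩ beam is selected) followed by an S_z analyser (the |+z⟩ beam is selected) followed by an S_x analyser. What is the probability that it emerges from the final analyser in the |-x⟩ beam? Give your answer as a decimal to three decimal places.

0.225

First analyser (S_x): P(|-x⟩) = |⟨-x|ψ⟩|² = 36/40.
After stage 1 the state is |-x⟩; P(|+z⟩) = |⟨+z|-x⟩|² = 1/2.
After stage 2 the state is |+z⟩; P(|-x⟩) = |⟨-x|+z⟩|² = 1/2.
Joint probability = 36/40 × 1/2 × 1/2 = 0.225.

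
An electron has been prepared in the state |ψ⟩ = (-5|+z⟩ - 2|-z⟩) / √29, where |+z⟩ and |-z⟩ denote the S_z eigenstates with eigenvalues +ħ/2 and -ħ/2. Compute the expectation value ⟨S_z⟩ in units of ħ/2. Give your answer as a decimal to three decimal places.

0.724

⟨σ_z⟩ = |a|² - |b|² divided by |a|²+|b|², with a, b the |+z⟩, |-z⟩ amplitudes.
= (25 - 4)/29 = 21/29.
⟨S_z⟩ = (ħ/2)·⟨σ_z⟩.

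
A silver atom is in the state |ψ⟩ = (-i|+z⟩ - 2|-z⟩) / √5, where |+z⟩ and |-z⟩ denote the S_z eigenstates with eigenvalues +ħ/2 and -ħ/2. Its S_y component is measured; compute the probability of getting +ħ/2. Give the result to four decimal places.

|+y⟩ = (|+z⟩ + i|-z⟩)/√2, so ⟨+y|ψ⟩ = (i) / (√2·√5).
P = |i|² / 10 = 1/10.

0.1000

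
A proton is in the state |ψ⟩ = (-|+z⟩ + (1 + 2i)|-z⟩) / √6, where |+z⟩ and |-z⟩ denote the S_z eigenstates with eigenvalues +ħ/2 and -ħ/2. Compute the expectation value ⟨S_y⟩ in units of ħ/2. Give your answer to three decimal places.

⟨σ_y⟩ = 2 Im(a* b)/(|a|²+|b|²) with a = -1, b = (1 + 2i).
a* b = (-1 - 2i), so ⟨σ_y⟩ = -4/6.
⟨S_y⟩ = (ħ/2)·⟨σ_y⟩.

-0.667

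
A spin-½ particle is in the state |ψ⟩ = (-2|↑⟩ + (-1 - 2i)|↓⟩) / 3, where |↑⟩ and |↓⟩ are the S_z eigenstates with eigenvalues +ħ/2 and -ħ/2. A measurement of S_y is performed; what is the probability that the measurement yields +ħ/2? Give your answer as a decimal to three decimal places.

|+y⟩ = (|↑⟩ + i|↓⟩)/√2, so ⟨+y|ψ⟩ = (-4 + i) / (√2·3).
P = |-4 + i|² / 18 = 17/18.

0.944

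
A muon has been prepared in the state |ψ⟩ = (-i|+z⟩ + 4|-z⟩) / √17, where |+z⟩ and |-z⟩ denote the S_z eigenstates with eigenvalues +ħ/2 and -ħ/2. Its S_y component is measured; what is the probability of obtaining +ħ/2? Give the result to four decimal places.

|+y⟩ = (|+z⟩ + i|-z⟩)/√2, so ⟨+y|ψ⟩ = (-5i) / (√2·√17).
P = |-5i|² / 34 = 25/34.

0.7353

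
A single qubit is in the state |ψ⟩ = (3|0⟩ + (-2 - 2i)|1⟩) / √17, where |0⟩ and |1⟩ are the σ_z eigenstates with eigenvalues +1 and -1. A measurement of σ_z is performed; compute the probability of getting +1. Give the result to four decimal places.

The +1 outcome corresponds to |0⟩. Its amplitude in |ψ⟩ is 3/√17.
P = |3|² / 17 = 9/17.

0.5294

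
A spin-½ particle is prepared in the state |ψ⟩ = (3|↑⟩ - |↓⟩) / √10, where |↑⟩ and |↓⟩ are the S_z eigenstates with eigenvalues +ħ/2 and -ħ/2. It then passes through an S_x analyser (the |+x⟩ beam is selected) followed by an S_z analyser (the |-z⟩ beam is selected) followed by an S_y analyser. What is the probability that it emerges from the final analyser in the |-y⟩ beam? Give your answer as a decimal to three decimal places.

First analyser (S_x): P(|+x⟩) = |⟨+x|ψ⟩|² = 4/20.
After stage 1 the state is |+x⟩; P(|-z⟩) = |⟨-z|+x⟩|² = 1/2.
After stage 2 the state is |-z⟩; P(|-y⟩) = |⟨-y|-z⟩|² = 1/2.
Joint probability = 4/20 × 1/2 × 1/2 = 0.050.

0.050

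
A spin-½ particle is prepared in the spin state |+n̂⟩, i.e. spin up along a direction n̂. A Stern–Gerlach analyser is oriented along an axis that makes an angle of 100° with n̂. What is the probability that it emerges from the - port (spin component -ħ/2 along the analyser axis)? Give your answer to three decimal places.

For spin-½, the probability of finding spin-up along an axis at angle θ to the initial spin direction is cos²(θ/2); spin-down is sin²(θ/2).
θ = 100°, so P = sin²(50°) ≈ 0.587.

0.587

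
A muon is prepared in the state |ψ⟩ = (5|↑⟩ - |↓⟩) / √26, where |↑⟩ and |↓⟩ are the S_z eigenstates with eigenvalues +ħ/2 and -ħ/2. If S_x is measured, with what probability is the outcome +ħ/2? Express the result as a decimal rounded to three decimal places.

|+x⟩ = (|↑⟩ + |↓⟩)/√2, so ⟨+x|ψ⟩ = (4) / (√2·√26).
P = |4|² / 52 = 16/52.

0.308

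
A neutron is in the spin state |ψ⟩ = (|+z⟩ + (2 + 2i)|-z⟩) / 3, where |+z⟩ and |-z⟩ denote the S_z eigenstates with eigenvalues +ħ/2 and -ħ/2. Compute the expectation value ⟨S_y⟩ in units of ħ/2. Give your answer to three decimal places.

0.444

⟨σ_y⟩ = 2 Im(a* b)/(|a|²+|b|²) with a = 1, b = (2 + 2i).
a* b = (2 + 2i), so ⟨σ_y⟩ = 4/9.
⟨S_y⟩ = (ħ/2)·⟨σ_y⟩.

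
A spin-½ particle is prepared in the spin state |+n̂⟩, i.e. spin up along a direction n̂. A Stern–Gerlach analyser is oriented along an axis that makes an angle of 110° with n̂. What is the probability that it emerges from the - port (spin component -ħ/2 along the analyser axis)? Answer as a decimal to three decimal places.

0.671

For spin-½, the probability of finding spin-up along an axis at angle θ to the initial spin direction is cos²(θ/2); spin-down is sin²(θ/2).
θ = 110°, so P = sin²(55°) ≈ 0.671.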